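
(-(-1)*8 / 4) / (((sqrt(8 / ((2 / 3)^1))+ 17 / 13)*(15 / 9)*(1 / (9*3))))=6.79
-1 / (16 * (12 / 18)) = -3 / 32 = -0.09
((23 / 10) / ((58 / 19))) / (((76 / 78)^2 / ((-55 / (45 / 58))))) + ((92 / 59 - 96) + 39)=-5008623 / 44840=-111.70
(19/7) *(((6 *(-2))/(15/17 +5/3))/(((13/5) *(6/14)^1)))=-1938/169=-11.47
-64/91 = -0.70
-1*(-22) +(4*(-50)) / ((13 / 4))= -514 / 13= -39.54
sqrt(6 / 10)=sqrt(15) / 5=0.77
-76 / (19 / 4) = -16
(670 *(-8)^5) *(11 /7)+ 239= -241498487 /7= -34499783.86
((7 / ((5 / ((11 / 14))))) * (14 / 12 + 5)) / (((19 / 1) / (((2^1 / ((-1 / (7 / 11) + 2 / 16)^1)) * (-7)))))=79772 / 23085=3.46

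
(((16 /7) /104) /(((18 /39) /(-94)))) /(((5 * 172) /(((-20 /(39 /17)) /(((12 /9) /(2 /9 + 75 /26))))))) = 0.11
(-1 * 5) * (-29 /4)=36.25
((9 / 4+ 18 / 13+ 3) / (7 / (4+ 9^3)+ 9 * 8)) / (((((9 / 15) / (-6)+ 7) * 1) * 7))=18325 / 9606506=0.00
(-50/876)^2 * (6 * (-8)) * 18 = -2.81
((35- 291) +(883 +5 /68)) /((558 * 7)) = 42641 /265608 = 0.16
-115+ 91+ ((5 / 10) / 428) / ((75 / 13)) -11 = -2246987 / 64200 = -35.00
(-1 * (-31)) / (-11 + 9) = -31 / 2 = -15.50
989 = 989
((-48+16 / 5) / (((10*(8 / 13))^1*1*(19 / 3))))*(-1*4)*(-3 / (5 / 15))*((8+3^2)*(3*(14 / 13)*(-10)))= 2159136 / 95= 22727.75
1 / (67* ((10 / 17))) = 17 / 670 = 0.03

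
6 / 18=1 / 3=0.33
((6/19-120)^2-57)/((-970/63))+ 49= -307323107/350170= -877.64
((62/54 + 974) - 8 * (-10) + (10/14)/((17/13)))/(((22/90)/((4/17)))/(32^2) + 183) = 69467054080/12041876679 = 5.77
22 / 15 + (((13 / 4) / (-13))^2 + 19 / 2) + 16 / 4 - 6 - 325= -75833 / 240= -315.97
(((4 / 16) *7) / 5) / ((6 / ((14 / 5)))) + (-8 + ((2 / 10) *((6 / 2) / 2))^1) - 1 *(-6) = -461 / 300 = -1.54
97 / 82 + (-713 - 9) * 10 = -591943 / 82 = -7218.82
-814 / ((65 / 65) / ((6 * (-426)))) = 2080584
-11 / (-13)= 11 / 13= 0.85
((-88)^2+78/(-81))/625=209062/16875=12.39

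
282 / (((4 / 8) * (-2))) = -282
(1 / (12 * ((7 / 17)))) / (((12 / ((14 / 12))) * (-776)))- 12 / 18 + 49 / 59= 6480149 / 39557376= 0.16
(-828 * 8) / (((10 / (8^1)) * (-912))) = 552 / 95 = 5.81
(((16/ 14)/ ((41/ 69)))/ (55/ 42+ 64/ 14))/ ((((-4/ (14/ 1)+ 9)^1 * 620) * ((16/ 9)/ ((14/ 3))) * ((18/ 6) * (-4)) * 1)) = -10143/ 766006280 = -0.00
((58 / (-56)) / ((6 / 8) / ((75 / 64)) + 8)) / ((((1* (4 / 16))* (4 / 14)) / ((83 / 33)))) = -60175 / 14256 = -4.22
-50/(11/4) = -200/11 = -18.18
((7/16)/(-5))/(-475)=7/38000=0.00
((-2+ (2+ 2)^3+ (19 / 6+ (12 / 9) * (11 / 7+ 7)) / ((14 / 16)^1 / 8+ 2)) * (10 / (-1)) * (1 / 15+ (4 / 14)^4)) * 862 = -889608870424 / 20420505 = -43564.49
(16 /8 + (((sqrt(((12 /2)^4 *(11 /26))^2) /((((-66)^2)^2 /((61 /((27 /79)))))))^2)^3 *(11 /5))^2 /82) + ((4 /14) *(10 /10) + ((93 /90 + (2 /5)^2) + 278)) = 14780686815728566885212267015328530632604561863612472347225244310159970108503 /52510788780743200811606988817889868553088007256613472949071445494367641600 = 281.48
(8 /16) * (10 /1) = 5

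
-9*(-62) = 558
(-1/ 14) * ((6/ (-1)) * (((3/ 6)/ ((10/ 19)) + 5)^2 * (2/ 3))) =2023/ 200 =10.12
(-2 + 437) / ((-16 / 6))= -1305 / 8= -163.12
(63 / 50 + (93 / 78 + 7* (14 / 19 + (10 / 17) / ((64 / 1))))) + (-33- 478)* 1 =-1690770883 / 3359200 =-503.33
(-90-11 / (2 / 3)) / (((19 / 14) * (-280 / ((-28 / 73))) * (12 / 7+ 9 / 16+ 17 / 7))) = -0.02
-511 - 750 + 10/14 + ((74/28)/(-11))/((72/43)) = -13975639/11088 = -1260.43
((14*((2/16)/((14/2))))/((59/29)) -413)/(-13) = 97439/3068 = 31.76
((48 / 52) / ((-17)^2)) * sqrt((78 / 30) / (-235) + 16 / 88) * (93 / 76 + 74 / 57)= 115 * sqrt(1141019) / 36905011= 0.00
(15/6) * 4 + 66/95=1016/95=10.69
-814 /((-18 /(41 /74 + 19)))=15917 /18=884.28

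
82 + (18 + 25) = 125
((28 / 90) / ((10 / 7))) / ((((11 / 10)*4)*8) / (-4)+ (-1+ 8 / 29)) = -1421 / 62145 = -0.02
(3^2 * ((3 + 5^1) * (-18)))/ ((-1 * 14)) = 648/ 7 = 92.57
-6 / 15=-2 / 5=-0.40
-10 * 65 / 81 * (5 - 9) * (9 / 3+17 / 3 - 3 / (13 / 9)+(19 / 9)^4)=451246400 / 531441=849.10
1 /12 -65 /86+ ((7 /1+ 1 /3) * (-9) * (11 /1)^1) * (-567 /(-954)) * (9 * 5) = -531036571 /27348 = -19417.75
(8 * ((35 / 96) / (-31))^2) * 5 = 6125 / 1107072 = 0.01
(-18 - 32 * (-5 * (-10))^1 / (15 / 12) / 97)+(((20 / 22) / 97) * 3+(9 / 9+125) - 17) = 83047 / 1067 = 77.83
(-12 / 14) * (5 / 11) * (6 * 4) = -720 / 77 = -9.35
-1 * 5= -5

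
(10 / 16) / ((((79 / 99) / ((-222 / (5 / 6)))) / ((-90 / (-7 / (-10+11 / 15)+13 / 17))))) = 3505545945 / 283768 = 12353.56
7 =7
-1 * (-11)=11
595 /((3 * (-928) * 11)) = -595 /30624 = -0.02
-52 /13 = -4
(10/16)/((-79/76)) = -0.60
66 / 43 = 1.53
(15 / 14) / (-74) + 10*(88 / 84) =4645 / 444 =10.46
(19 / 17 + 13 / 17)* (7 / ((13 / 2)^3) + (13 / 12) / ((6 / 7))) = 815836 / 336141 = 2.43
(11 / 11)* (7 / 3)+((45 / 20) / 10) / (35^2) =343027 / 147000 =2.33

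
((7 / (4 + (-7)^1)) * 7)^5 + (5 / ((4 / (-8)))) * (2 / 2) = -282477679 / 243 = -1162459.58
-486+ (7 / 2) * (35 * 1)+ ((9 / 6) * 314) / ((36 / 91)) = 9925 / 12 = 827.08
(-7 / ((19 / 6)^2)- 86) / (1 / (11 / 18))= -52.98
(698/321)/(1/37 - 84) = -0.03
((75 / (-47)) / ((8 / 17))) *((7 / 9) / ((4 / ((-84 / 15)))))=4165 / 1128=3.69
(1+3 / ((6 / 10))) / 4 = 3 / 2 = 1.50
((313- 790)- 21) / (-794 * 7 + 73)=498 / 5485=0.09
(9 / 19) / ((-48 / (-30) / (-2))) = -0.59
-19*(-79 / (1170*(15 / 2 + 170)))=1501 / 207675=0.01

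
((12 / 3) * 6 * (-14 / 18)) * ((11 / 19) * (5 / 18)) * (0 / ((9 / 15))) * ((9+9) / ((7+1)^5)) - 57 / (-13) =57 / 13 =4.38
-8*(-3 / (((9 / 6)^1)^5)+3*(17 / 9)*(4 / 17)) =-608 / 81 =-7.51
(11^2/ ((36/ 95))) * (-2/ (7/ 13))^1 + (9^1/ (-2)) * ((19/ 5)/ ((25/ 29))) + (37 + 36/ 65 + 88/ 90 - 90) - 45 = -14813622/ 11375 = -1302.30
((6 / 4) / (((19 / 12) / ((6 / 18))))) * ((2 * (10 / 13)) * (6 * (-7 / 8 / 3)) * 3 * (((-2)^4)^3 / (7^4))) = -368640 / 84721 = -4.35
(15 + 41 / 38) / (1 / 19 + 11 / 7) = 4277 / 432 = 9.90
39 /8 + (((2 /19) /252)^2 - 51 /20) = 133251247 /57312360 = 2.33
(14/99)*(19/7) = 38/99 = 0.38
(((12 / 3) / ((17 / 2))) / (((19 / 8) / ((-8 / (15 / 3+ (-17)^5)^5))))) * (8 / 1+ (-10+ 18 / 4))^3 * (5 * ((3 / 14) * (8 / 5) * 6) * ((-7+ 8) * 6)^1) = 0.00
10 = 10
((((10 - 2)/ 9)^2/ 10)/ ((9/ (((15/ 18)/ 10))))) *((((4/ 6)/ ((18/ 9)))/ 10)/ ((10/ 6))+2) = 0.00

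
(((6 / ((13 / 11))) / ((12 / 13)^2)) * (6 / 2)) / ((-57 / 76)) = -143 / 6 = -23.83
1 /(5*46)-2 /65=-0.03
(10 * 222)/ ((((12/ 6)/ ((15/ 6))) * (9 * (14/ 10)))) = 4625/ 21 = 220.24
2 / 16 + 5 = 41 / 8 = 5.12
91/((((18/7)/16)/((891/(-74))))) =-252252/37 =-6817.62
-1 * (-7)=7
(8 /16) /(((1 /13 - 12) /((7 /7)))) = -13 /310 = -0.04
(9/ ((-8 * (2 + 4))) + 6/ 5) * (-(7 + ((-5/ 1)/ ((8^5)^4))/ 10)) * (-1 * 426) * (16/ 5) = 278478966065747032259739/ 28823037615171174400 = 9661.68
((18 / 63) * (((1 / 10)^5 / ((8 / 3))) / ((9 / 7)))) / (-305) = -1 / 366000000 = -0.00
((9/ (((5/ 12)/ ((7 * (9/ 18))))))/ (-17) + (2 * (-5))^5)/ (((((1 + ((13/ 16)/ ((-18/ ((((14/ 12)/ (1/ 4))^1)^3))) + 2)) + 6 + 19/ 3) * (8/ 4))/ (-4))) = 16524734832/ 887825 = 18612.60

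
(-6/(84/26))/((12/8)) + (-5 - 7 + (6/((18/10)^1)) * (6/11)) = -2638/231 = -11.42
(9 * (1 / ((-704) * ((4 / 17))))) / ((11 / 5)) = -765 / 30976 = -0.02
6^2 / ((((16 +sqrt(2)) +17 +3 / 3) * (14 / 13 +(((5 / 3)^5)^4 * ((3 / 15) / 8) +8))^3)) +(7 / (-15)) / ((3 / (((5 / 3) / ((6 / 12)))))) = -128116688820566079571604290986198498270521235166 / 247082187102109557823592442158400996869657037411-858317181517670391898259279547773952 * sqrt(2) / 9151192114892946586058979339200036921098408793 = -0.52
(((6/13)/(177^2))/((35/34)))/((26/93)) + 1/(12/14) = 144137129/123540690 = 1.17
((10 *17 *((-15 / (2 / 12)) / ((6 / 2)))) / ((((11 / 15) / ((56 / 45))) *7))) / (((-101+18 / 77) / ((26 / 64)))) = 38675 / 7759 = 4.98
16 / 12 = 4 / 3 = 1.33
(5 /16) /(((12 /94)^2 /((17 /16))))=187765 /9216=20.37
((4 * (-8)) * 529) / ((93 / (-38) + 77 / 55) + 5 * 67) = -3216320 / 63451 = -50.69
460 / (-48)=-115 / 12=-9.58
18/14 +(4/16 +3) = 127/28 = 4.54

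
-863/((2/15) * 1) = -12945/2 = -6472.50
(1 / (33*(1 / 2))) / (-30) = -1 / 495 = -0.00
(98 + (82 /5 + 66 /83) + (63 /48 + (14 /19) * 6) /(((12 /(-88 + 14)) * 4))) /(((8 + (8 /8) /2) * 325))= 8257149 /214472000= 0.04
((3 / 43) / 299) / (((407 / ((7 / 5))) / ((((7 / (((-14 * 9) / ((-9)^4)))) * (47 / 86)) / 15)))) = -239841 / 22501035700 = -0.00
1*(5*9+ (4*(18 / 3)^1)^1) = 69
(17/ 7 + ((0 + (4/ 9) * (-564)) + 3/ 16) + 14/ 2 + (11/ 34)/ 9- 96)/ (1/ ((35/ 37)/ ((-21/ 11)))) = 317629565/ 1902096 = 166.99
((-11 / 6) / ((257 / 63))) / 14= -33 / 1028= -0.03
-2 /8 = -1 /4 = -0.25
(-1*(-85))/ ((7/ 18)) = 1530/ 7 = 218.57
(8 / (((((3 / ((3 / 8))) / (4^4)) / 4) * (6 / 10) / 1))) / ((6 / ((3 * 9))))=7680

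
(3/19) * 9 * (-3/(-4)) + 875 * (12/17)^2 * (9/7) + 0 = 12335409/21964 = 561.62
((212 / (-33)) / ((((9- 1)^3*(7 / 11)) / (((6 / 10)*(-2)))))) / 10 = 53 / 22400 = 0.00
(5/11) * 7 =35/11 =3.18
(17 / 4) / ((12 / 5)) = 85 / 48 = 1.77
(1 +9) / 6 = 5 / 3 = 1.67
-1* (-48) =48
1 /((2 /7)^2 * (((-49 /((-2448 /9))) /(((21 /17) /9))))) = 28 /3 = 9.33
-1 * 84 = -84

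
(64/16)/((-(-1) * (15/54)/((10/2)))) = 72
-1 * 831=-831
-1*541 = -541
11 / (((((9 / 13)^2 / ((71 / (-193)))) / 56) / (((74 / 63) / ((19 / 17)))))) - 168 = -1777442120 / 2673243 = -664.90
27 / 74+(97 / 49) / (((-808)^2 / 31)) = 431980795 / 1183642432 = 0.36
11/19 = 0.58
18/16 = 9/8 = 1.12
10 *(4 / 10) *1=4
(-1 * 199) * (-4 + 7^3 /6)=-63481 /6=-10580.17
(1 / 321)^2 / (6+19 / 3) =1 / 1270839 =0.00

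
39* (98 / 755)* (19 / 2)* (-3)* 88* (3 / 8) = -3594591 / 755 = -4761.05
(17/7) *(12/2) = 102/7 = 14.57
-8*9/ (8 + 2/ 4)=-144/ 17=-8.47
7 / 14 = 1 / 2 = 0.50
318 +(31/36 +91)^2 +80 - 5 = 11445577/1296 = 8831.46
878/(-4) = -439/2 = -219.50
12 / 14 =0.86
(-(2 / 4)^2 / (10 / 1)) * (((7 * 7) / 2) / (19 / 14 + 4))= -343 / 3000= -0.11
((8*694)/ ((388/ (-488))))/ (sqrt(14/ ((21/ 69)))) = -338672*sqrt(46)/ 2231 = -1029.58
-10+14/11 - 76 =-932/11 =-84.73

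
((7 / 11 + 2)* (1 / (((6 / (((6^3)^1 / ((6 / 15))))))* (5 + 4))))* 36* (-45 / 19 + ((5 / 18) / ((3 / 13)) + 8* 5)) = 23110100 / 627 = 36858.21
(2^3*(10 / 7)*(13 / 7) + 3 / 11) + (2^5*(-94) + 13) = -1602718 / 539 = -2973.50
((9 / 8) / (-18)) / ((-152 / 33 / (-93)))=-1.26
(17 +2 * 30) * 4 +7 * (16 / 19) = 5964 / 19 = 313.89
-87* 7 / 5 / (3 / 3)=-609 / 5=-121.80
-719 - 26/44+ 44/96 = -189851/264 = -719.13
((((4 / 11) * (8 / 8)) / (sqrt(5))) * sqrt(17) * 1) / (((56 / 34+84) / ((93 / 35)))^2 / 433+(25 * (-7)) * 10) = -2164619826 * sqrt(85) / 52014749219125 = -0.00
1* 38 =38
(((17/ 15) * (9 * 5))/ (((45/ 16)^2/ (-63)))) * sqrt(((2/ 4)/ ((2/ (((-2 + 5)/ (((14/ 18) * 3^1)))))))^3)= -4896 * sqrt(7)/ 175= -74.02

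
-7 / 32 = -0.22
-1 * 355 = -355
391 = 391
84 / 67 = 1.25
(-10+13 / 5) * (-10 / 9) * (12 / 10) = 148 / 15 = 9.87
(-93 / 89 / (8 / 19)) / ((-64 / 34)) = 30039 / 22784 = 1.32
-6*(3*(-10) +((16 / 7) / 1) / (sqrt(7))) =180 - 96*sqrt(7) / 49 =174.82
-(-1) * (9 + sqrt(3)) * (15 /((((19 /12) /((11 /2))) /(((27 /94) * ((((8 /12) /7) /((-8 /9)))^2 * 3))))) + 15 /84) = 485875 * sqrt(3) /700112 + 4372875 /700112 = 7.45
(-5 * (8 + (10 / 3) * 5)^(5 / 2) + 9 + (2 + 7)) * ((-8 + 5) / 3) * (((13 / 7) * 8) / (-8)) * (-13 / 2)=-1521 / 7 + 2313610 * sqrt(222) / 189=182174.32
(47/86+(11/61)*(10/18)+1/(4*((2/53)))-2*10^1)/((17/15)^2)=-3535025/356728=-9.91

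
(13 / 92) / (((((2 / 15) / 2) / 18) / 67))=117585 / 46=2556.20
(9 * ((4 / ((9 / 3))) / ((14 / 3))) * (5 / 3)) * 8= 240 / 7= 34.29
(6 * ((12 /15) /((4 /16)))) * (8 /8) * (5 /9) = 32 /3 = 10.67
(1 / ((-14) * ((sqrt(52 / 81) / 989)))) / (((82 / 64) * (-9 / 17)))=134504 * sqrt(13) / 3731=129.98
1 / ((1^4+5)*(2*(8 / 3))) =1 / 32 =0.03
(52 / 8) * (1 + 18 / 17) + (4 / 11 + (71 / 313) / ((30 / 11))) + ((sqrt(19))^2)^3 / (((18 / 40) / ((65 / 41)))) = 2611010245583 / 107989695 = 24178.33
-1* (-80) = 80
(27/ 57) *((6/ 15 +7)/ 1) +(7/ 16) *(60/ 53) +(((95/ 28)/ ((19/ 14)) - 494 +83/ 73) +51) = -640078607/ 1470220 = -435.36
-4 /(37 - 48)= 4 /11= 0.36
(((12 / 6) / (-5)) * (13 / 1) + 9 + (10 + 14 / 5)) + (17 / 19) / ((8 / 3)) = 12871 / 760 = 16.94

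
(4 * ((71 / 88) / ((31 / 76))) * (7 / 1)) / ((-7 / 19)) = -51262 / 341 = -150.33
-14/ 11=-1.27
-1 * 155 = -155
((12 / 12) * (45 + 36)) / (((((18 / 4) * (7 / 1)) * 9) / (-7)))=-2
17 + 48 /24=19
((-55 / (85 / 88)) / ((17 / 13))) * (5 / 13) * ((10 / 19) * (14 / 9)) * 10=-6776000 / 49419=-137.11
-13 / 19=-0.68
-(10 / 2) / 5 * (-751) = 751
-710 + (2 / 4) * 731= -689 / 2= -344.50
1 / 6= 0.17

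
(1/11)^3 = 1/1331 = 0.00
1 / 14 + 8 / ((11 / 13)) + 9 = 2853 / 154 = 18.53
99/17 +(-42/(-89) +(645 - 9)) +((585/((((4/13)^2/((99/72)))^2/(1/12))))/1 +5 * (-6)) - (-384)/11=11921580467985/1090715648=10930.05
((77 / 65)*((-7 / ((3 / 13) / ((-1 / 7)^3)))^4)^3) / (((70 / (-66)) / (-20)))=867405630713908 / 169690201976865993059469735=0.00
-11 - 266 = -277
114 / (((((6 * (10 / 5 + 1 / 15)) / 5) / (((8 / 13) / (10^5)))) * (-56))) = -0.00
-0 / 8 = 0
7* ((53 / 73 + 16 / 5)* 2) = 20062 / 365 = 54.96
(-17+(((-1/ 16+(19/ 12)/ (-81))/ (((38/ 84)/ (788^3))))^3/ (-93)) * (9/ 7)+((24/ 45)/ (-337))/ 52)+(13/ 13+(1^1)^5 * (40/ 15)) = 7972185273492623960804263240304150078/ 825086642187015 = 9662240140455019172322.35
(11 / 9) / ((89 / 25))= 275 / 801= 0.34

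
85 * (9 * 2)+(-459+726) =1797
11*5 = 55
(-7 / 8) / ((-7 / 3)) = 3 / 8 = 0.38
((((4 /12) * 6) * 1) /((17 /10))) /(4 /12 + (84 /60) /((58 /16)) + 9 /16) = 139200 /151691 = 0.92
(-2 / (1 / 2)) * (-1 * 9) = 36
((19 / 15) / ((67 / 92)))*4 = 6992 / 1005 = 6.96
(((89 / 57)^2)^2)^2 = 3936588805702081 / 111429157112001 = 35.33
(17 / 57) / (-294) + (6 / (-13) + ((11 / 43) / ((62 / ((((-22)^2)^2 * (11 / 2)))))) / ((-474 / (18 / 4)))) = -1168436631365 / 22941551178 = -50.93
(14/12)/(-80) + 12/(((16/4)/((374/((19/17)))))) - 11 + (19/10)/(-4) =1810147/1824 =992.41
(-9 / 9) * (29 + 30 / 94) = -1378 / 47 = -29.32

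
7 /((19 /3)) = 21 /19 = 1.11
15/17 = 0.88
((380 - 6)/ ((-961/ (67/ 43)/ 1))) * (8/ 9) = -200464/ 371907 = -0.54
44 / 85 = 0.52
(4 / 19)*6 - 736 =-13960 / 19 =-734.74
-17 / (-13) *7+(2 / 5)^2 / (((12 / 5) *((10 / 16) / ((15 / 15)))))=9029 / 975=9.26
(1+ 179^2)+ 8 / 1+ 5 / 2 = 64105 / 2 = 32052.50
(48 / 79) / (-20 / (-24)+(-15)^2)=288 / 107045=0.00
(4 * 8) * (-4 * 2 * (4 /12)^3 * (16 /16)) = -256 /27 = -9.48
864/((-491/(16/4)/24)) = -82944/491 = -168.93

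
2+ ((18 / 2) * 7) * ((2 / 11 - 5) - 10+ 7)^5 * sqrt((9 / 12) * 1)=2 - 148184510544 * sqrt(3) / 161051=-1593673.92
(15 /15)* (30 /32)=15 /16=0.94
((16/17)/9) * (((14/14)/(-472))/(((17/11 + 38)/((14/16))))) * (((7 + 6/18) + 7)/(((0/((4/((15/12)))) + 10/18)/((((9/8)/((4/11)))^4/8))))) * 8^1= -35339259879/3049993011200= -0.01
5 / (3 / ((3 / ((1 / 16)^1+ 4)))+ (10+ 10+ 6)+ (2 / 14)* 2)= 0.16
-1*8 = -8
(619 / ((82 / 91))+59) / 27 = 20389 / 738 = 27.63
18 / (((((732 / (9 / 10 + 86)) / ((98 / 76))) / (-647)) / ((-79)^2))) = -515816908761 / 46360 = -11126335.39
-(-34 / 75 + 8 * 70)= -41966 / 75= -559.55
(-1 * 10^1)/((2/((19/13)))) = -7.31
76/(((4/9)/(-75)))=-12825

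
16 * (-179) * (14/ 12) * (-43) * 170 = 73275440/ 3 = 24425146.67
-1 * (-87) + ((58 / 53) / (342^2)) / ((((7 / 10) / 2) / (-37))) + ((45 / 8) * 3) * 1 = 9014943701 / 86787288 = 103.87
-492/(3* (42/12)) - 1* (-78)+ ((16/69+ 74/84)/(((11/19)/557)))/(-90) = 3681287/191268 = 19.25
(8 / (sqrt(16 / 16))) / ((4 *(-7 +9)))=1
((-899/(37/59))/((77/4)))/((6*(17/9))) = -318246/48433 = -6.57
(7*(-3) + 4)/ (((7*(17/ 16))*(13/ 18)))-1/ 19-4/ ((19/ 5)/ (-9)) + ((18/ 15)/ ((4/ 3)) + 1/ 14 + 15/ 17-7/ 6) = 6122561/ 881790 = 6.94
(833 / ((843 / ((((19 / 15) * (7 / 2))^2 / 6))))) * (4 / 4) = 14734937 / 4552200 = 3.24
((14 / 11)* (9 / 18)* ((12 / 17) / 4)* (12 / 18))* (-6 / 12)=-7 / 187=-0.04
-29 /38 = -0.76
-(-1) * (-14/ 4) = -7/ 2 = -3.50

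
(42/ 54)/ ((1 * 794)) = 7/ 7146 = 0.00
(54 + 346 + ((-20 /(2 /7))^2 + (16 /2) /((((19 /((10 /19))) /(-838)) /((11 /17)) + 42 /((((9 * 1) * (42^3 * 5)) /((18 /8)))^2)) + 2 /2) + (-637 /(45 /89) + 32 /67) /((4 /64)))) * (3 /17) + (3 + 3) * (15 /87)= -291727680992227243264846 /111430729295323274985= -2618.02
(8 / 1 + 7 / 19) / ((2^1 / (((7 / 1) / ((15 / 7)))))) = 2597 / 190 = 13.67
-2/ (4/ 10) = -5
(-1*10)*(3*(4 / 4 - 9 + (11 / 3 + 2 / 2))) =100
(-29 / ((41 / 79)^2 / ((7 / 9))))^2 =1605093887929 / 228886641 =7012.61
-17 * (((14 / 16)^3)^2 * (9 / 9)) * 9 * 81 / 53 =-1458024057 / 13893632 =-104.94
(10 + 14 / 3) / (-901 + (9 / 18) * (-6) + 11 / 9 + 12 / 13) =-1716 / 105517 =-0.02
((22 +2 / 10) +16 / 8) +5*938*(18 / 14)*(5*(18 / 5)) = 542821 / 5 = 108564.20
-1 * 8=-8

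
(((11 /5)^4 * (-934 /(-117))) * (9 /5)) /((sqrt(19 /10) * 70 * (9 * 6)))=6837347 * sqrt(190) /1458843750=0.06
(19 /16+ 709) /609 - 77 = -738925 /9744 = -75.83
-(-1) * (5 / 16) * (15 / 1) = 75 / 16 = 4.69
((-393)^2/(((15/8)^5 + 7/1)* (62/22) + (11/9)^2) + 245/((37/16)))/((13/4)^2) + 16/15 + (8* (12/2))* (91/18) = 100174941150339752/236960683652355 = 422.75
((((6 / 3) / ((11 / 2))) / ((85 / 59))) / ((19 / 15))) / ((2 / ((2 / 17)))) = 708 / 60401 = 0.01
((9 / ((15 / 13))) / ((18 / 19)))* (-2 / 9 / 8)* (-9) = 247 / 120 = 2.06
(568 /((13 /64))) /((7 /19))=690688 /91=7589.98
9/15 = 3/5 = 0.60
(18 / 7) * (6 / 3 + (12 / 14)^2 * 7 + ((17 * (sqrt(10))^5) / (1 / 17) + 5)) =1530 / 49 + 520200 * sqrt(10) / 7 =235033.63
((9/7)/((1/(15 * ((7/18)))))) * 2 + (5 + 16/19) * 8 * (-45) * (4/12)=-13035/19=-686.05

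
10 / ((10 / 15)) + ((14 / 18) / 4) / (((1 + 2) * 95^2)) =15.00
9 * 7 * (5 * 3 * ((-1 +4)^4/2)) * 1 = 76545/2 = 38272.50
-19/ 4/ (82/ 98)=-931/ 164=-5.68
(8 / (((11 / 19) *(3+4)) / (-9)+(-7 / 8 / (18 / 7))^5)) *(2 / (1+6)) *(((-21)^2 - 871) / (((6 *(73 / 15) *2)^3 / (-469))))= -1059154562580480000 / 208164739186113451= -5.09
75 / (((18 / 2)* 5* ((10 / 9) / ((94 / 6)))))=47 / 2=23.50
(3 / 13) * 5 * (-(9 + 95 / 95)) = -150 / 13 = -11.54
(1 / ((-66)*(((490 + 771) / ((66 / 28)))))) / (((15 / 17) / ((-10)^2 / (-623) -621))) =6578711 / 329953260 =0.02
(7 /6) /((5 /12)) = 14 /5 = 2.80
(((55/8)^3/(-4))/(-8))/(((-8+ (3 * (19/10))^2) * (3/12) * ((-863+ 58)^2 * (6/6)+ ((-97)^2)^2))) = 4159375/223636707731456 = 0.00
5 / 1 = 5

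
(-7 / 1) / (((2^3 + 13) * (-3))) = 1 / 9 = 0.11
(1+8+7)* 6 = 96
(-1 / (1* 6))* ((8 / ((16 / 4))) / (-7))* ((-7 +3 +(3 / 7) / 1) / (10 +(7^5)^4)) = -0.00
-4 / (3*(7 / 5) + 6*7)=-20 / 231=-0.09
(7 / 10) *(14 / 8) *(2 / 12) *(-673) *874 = -14410949 / 120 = -120091.24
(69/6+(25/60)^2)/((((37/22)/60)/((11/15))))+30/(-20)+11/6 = 203623/666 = 305.74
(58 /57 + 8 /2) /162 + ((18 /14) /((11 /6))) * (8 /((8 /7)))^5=11786.76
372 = 372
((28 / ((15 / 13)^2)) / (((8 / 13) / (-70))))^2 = 11589168409 / 2025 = 5723046.13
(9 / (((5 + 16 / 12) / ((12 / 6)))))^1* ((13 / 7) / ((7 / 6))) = 4212 / 931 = 4.52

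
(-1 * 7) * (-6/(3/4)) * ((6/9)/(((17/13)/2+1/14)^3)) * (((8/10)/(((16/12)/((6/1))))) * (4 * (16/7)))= 192914176/59895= 3220.87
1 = 1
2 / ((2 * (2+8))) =1 / 10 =0.10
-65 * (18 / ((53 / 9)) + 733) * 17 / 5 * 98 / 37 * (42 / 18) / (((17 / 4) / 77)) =-107153230184 / 5883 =-18214045.59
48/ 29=1.66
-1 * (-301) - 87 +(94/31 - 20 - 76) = 3752/31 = 121.03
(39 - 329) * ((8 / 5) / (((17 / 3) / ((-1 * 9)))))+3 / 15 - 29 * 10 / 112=3496467 / 4760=734.55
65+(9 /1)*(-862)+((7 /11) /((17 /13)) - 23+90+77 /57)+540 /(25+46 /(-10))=-80983798 /10659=-7597.69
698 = 698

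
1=1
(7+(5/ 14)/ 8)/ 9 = 263/ 336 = 0.78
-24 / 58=-0.41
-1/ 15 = -0.07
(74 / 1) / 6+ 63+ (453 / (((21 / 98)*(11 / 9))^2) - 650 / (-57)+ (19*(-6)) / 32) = 245983453 / 36784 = 6687.24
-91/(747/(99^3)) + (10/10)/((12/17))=-117728201/996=-118201.01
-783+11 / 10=-7819 / 10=-781.90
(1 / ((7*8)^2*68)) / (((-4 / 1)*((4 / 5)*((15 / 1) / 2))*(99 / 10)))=-5 / 253338624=-0.00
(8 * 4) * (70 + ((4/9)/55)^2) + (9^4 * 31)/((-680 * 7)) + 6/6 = 512777487269/233263800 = 2198.27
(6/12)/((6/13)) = 13/12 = 1.08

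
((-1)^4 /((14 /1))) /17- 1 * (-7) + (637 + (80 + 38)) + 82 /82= 181595 /238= 763.00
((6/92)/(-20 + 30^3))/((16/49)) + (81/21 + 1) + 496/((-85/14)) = -36313401583/472603264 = -76.84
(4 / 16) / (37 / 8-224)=-2 / 1755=-0.00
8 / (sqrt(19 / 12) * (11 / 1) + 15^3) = 324000 / 136685201-176 * sqrt(57) / 136685201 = 0.00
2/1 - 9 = -7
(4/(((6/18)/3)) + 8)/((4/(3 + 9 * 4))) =429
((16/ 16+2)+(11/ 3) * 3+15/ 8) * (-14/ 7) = -127/ 4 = -31.75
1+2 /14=8 /7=1.14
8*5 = 40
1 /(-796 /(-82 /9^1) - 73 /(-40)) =1640 /146273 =0.01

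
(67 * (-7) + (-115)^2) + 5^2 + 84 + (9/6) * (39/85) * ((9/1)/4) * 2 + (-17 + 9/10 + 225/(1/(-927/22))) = 12608719/3740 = 3371.32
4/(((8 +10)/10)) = 20/9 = 2.22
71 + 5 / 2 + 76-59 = 181 / 2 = 90.50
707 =707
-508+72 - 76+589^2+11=346420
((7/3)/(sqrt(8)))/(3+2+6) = 7 *sqrt(2)/132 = 0.07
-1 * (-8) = 8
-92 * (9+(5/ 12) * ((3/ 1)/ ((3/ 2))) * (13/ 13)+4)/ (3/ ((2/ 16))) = -1909/ 36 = -53.03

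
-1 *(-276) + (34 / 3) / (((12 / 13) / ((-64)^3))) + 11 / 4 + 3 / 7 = -811003183 / 252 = -3218266.60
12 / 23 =0.52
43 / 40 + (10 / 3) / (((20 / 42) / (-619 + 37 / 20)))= -4318.98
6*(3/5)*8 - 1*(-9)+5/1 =42.80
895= 895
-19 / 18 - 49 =-901 / 18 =-50.06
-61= -61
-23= -23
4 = 4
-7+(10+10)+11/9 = 128/9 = 14.22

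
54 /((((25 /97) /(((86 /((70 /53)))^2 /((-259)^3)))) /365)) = -1985989758534 /106415621375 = -18.66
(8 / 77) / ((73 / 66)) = 48 / 511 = 0.09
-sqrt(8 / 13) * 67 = -134 * sqrt(26) / 13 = -52.56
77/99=7/9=0.78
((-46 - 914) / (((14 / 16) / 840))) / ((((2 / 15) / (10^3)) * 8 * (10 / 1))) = -86400000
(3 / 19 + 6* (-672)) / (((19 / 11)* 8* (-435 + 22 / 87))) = 73310985 / 109232824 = 0.67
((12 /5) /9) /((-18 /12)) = -8 /45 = -0.18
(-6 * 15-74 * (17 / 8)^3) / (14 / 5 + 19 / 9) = -9216945 / 56576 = -162.91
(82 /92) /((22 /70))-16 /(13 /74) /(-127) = 2968289 /835406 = 3.55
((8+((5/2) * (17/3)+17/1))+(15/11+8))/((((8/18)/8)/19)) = 182571/11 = 16597.36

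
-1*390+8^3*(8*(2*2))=15994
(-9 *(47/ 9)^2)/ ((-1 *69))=2209/ 621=3.56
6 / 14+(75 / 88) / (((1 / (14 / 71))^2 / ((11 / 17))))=539907 / 1199758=0.45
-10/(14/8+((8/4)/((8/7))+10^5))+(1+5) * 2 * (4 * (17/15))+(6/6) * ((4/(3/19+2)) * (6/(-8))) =2173471969/41001435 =53.01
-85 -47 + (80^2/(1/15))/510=956/17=56.24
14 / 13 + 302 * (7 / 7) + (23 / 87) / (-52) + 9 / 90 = 527519 / 1740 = 303.17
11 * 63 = 693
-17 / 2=-8.50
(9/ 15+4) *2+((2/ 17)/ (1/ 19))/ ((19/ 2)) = 802/ 85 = 9.44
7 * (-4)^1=-28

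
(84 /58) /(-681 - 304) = -42 /28565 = -0.00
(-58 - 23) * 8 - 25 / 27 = -17521 / 27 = -648.93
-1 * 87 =-87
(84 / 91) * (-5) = -60 / 13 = -4.62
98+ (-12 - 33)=53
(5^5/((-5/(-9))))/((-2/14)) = -39375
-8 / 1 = -8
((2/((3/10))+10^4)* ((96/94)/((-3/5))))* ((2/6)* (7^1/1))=-16811200/423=-39742.79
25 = 25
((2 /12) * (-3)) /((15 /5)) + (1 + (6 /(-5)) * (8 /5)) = -1.09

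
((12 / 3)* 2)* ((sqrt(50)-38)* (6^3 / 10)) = -32832 / 5 +864* sqrt(2) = -5344.52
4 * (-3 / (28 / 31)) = -93 / 7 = -13.29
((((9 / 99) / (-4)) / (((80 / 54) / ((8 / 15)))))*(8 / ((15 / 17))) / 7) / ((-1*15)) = 34 / 48125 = 0.00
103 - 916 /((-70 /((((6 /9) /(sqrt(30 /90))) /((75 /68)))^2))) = 69305543 /590625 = 117.34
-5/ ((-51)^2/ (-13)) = 65/ 2601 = 0.02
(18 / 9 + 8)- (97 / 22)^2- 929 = -938.44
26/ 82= 13/ 41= 0.32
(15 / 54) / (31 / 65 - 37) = -325 / 42732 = -0.01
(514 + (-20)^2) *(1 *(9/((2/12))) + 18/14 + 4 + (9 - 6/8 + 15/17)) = 14883119/238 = 62534.11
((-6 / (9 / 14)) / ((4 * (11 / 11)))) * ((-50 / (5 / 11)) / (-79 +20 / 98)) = -3430 / 1053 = -3.26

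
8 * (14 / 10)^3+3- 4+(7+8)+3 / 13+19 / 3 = 207266 / 4875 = 42.52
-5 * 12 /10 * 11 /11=-6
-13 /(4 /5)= -65 /4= -16.25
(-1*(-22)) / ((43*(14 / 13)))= 143 / 301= 0.48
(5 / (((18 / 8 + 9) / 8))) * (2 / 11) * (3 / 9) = 64 / 297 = 0.22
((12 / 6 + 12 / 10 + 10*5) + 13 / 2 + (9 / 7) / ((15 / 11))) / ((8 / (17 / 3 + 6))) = 1415 / 16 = 88.44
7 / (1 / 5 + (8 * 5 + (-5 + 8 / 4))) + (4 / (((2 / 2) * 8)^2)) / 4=1213 / 5952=0.20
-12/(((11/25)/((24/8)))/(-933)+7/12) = -3358800/163231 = -20.58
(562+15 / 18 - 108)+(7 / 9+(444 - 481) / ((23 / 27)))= 170641 / 414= 412.18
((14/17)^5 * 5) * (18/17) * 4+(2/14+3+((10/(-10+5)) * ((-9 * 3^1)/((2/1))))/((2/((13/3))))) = 23541355007/337925966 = 69.66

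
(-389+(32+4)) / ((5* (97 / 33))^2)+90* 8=168977583 / 235225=718.37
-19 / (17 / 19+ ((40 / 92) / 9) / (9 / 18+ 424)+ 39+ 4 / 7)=-444102561 / 945851486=-0.47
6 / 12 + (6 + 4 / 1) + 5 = 31 / 2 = 15.50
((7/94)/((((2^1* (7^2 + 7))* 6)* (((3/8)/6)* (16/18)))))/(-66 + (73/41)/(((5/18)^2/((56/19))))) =19475/19633216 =0.00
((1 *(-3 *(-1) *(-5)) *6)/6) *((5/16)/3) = -25/16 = -1.56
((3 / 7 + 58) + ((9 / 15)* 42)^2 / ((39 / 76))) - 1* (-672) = 4477069 / 2275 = 1967.94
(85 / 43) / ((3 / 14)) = 1190 / 129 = 9.22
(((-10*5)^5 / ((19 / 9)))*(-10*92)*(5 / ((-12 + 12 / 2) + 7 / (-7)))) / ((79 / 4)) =-51750000000000 / 10507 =-4925287903.30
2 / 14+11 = 78 / 7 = 11.14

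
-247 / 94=-2.63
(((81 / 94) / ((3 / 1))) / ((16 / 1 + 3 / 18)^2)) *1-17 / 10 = -7512931 / 4422230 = -1.70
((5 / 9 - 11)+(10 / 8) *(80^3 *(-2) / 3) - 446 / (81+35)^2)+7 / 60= -129180736873 / 302760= -426677.03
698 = 698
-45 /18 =-5 /2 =-2.50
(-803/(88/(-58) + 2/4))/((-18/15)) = -116435/177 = -657.82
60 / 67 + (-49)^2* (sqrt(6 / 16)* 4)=5882.12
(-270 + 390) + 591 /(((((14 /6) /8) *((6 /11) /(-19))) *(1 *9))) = -162172 /21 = -7722.48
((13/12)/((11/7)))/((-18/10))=-455/1188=-0.38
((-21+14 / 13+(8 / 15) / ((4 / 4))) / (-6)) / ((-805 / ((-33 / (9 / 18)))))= 41591 / 156975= 0.26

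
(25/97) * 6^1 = 150/97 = 1.55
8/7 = 1.14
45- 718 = -673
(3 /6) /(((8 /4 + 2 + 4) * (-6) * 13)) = -1 /1248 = -0.00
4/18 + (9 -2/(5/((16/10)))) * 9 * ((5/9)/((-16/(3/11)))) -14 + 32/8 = -7553/720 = -10.49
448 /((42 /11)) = 352 /3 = 117.33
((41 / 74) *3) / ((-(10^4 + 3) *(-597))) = 41 / 147304178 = 0.00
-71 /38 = -1.87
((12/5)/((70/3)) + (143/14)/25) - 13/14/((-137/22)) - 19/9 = -625993/431550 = -1.45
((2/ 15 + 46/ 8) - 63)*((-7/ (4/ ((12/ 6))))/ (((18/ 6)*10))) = 23989/ 3600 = 6.66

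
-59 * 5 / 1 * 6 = -1770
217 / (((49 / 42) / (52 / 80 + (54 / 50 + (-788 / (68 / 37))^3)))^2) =59774210075993656533983753697 / 60343922500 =990558909656455569.89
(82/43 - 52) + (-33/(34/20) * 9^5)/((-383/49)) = 41043335496/279973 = 146597.48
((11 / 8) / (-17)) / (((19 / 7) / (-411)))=12.25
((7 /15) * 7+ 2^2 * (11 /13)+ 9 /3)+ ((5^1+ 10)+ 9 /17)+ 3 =28.18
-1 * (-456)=456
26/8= 13/4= 3.25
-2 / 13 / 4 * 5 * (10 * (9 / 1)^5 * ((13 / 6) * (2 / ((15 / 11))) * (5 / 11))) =-164025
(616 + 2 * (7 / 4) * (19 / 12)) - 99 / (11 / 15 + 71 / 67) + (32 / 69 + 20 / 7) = 661070743 / 1160488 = 569.65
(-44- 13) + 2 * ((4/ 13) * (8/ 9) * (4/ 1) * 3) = -50.44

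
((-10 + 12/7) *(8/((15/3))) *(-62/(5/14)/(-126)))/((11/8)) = -230144/17325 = -13.28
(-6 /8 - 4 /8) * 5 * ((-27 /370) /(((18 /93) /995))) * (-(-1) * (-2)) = -1388025 /296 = -4689.27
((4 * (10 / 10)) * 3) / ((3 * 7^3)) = 4 / 343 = 0.01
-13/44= -0.30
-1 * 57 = -57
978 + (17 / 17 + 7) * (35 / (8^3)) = 62627 / 64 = 978.55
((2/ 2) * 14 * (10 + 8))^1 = 252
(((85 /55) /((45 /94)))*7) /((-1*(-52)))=5593 /12870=0.43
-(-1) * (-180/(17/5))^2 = 810000/289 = 2802.77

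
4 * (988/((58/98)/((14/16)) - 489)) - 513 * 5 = -430980211/167495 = -2573.09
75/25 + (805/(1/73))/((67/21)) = 1234266/67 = 18421.88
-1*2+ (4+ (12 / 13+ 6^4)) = 16886 / 13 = 1298.92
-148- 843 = -991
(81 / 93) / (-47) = -27 / 1457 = -0.02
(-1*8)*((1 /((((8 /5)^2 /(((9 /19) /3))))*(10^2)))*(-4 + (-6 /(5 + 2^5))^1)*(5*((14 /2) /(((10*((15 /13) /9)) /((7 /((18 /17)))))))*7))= 5836831 /224960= 25.95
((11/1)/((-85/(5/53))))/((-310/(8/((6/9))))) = 66/139655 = 0.00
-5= -5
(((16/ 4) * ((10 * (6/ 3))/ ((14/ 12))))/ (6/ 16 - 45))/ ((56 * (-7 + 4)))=160/ 17493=0.01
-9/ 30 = -3/ 10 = -0.30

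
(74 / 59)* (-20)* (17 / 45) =-5032 / 531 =-9.48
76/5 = 15.20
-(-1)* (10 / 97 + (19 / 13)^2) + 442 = 7282413 / 16393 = 444.24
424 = 424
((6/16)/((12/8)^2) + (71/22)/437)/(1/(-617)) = -1548670/14421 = -107.39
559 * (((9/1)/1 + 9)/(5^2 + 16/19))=191178/491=389.36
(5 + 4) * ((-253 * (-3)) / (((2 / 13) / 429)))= 19048243.50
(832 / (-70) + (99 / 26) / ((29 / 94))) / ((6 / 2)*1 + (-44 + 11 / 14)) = -0.01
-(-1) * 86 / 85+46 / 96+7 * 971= 6798.49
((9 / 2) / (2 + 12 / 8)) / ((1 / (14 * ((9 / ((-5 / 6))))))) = -972 / 5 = -194.40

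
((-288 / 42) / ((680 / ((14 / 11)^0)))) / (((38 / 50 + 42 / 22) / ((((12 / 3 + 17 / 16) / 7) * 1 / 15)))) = -891 / 4891376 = -0.00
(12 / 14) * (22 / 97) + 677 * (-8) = -3677332 / 679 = -5415.81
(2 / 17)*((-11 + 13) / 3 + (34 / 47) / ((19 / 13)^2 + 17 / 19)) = 207055 / 1943967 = 0.11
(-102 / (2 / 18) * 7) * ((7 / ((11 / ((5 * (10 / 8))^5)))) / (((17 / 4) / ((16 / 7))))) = -1845703125 / 88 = -20973899.15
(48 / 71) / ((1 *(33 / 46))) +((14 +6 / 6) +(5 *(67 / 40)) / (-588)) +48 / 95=5735475367 / 349013280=16.43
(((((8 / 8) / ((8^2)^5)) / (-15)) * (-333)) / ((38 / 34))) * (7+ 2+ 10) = 1887 / 5368709120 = 0.00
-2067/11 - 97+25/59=-184631/649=-284.49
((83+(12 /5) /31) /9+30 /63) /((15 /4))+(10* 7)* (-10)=-102153344 /146475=-697.41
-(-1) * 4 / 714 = 2 / 357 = 0.01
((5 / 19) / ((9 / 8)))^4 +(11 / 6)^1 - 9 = -12250397161 / 1710072162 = -7.16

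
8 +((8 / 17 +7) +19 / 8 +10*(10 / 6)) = 14081 / 408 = 34.51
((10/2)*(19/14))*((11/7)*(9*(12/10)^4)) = 1218888/6125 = 199.00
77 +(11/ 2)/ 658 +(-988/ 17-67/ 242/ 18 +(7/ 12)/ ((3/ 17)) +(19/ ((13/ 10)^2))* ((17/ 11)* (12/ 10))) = 177173542867/ 4117365252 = 43.03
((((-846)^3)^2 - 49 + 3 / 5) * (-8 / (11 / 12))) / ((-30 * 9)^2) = -14665003452567265904 / 334125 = -43890769779475.54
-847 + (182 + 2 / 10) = -3324 / 5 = -664.80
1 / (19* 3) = 1 / 57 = 0.02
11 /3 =3.67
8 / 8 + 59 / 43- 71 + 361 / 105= -65.19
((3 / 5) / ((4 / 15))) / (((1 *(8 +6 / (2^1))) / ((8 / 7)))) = 0.23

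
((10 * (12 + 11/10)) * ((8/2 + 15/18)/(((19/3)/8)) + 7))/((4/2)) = 32619/38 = 858.39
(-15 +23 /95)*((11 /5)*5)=-15422 /95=-162.34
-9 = -9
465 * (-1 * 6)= -2790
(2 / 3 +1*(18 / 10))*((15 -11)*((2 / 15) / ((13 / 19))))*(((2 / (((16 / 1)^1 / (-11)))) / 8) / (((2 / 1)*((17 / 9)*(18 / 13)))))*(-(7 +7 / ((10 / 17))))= 162393 / 136000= 1.19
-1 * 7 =-7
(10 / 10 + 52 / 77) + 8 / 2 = 437 / 77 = 5.68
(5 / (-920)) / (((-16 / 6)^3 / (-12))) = -81 / 23552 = -0.00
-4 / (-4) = 1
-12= -12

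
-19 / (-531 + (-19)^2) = 19 / 170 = 0.11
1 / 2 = 0.50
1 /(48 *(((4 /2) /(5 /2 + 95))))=65 /64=1.02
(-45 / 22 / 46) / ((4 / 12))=-135 / 1012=-0.13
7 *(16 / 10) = 56 / 5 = 11.20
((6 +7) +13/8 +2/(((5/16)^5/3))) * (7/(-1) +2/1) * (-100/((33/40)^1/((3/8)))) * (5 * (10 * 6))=138265290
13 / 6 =2.17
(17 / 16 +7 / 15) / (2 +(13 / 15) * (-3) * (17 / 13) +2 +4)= 367 / 1104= 0.33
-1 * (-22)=22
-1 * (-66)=66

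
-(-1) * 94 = 94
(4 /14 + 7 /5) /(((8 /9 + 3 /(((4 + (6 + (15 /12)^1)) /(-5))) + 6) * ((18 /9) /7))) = 531 /500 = 1.06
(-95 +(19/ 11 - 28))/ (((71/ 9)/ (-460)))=5522760/ 781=7071.40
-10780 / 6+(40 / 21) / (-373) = -4691110 / 2611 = -1796.67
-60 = -60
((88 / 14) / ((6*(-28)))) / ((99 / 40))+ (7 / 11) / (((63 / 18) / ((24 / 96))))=883 / 29106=0.03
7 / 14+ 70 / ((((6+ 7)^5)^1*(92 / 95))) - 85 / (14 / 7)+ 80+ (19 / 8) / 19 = 2604633695 / 68317912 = 38.13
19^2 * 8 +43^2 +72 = 4809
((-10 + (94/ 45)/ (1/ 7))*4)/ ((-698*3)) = -416/ 47115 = -0.01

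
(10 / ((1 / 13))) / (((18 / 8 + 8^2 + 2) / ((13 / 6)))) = 260 / 63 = 4.13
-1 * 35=-35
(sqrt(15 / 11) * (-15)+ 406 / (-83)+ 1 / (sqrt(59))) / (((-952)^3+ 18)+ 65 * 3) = -sqrt(59) / 50905270505+ 406 / 71612499185+ 3 * sqrt(165) / 1898162629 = 0.00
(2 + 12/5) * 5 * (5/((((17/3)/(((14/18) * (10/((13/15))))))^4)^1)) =1650687500000/2385443281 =691.98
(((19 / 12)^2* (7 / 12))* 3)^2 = 6385729 / 331776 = 19.25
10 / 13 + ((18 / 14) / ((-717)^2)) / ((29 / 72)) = 115956566 / 150742319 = 0.77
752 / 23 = 32.70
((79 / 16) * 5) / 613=395 / 9808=0.04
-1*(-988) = 988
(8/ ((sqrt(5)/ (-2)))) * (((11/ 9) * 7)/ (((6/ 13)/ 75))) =-40040 * sqrt(5)/ 9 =-9948.02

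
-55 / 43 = -1.28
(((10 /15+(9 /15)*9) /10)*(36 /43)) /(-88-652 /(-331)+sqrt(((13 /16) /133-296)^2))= 384584928 /158983574275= 0.00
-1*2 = -2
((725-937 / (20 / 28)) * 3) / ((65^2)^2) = -8802 / 89253125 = -0.00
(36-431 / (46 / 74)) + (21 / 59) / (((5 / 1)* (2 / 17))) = -8911999 / 13570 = -656.74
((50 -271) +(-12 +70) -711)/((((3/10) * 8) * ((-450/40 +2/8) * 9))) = 2185/594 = 3.68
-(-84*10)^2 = -705600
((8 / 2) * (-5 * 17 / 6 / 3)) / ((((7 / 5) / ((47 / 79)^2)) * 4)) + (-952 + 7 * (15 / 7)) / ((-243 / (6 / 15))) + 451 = 47914891411 / 106159410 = 451.35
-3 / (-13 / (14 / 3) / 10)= 140 / 13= 10.77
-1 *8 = -8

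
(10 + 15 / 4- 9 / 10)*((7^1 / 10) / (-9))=-1799 / 1800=-1.00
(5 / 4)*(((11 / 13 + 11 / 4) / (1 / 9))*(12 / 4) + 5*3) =29145 / 208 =140.12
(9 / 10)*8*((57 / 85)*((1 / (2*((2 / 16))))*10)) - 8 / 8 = 16331 / 85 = 192.13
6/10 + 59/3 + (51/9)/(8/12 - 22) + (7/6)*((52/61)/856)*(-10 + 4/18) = 1127283703/56393280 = 19.99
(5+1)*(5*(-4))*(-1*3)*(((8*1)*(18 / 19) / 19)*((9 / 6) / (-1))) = -77760 / 361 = -215.40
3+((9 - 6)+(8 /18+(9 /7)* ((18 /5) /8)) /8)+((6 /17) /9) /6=1051193 /171360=6.13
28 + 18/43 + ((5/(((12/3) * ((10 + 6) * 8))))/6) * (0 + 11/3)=11264317/396288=28.42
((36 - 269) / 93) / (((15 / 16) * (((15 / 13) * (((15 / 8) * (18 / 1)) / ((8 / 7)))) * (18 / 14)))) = -1550848 / 25423875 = -0.06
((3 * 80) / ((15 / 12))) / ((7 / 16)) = 3072 / 7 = 438.86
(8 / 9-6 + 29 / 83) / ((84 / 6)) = -3557 / 10458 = -0.34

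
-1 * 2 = -2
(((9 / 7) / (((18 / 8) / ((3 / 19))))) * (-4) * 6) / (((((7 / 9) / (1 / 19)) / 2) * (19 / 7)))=-5184 / 48013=-0.11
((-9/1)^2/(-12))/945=-1/140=-0.01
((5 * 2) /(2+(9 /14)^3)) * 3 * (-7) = -576240 /6217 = -92.69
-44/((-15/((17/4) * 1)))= 187/15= 12.47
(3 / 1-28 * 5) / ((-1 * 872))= 137 / 872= 0.16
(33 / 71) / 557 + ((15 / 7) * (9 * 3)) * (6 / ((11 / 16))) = 1537589901 / 3045119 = 504.94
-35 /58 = -0.60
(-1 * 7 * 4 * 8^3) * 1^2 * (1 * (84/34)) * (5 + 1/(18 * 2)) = -178075.61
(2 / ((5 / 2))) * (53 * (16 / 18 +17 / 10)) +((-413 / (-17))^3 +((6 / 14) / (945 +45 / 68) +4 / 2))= 159784690530607 / 11057566275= 14450.26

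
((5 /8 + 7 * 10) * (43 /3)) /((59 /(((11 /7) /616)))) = 24295 /555072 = 0.04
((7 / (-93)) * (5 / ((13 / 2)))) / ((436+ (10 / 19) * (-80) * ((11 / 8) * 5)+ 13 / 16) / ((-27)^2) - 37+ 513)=-5171040 / 42530204821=-0.00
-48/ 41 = -1.17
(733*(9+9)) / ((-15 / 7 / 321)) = -9882306 / 5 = -1976461.20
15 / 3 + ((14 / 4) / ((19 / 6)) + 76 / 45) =6664 / 855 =7.79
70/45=14/9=1.56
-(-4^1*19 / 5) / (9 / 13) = 988 / 45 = 21.96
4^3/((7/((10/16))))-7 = -9/7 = -1.29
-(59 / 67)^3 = -205379 / 300763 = -0.68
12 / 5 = 2.40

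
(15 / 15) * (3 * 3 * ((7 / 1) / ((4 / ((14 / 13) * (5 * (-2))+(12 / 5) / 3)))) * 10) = -20412 / 13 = -1570.15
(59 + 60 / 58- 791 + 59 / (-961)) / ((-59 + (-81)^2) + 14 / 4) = -40745978 / 362603559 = -0.11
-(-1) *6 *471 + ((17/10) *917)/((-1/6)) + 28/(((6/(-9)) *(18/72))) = -33477/5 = -6695.40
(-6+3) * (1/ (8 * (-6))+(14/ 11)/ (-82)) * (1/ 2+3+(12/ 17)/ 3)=0.41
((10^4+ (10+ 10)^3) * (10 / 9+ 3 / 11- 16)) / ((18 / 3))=-1447000 / 33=-43848.48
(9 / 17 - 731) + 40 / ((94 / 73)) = -558826 / 799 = -699.41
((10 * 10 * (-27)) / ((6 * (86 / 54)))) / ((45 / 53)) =-14310 / 43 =-332.79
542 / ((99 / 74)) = 40108 / 99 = 405.13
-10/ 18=-5/ 9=-0.56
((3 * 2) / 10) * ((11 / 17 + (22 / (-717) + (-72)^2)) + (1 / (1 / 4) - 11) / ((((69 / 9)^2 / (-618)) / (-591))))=-49407701797 / 2149327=-22987.52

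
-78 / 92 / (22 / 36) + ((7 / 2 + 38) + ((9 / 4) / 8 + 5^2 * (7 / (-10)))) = 185349 / 8096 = 22.89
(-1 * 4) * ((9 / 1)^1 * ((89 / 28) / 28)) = -801 / 196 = -4.09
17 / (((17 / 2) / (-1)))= -2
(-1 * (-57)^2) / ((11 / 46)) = -149454 / 11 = -13586.73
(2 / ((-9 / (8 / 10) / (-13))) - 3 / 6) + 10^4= 900163 / 90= 10001.81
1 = 1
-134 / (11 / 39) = -5226 / 11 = -475.09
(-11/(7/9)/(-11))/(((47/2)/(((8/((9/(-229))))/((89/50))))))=-183200/29281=-6.26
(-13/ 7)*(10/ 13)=-10/ 7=-1.43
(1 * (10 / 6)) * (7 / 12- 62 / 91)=-535 / 3276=-0.16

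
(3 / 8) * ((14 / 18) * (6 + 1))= 49 / 24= 2.04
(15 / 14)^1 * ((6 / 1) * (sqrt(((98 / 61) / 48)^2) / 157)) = 105 / 76616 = 0.00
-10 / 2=-5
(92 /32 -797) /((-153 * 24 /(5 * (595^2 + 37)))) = 5623389715 /14688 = 382856.05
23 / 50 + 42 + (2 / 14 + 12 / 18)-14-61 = -33317 / 1050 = -31.73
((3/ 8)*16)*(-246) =-1476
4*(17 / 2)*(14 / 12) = 119 / 3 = 39.67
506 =506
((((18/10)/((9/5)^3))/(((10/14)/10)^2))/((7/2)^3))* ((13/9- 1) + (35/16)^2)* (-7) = -301225/5832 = -51.65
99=99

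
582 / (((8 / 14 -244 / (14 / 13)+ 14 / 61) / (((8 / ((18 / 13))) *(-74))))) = 1102.17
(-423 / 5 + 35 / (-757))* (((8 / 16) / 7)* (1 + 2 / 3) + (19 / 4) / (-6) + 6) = -28674547 / 63588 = -450.94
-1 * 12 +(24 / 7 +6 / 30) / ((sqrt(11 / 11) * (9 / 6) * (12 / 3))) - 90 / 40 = -5731 / 420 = -13.65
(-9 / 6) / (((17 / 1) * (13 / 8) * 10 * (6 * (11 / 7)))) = -7 / 12155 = -0.00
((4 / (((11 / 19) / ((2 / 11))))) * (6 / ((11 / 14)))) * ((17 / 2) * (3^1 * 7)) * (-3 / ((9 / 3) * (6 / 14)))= -5317872 / 1331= -3995.40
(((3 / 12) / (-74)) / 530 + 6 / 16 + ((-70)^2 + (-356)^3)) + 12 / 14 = -49541418113477 / 1098160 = -45113114.77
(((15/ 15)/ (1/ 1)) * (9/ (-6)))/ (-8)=3/ 16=0.19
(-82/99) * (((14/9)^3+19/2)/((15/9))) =-792899/120285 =-6.59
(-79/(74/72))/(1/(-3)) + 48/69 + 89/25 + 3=5060264/21275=237.85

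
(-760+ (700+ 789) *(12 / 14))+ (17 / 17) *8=3670 / 7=524.29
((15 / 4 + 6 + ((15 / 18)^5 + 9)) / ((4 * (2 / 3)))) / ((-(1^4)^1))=-148925 / 20736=-7.18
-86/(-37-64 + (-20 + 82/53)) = 4558/6331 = 0.72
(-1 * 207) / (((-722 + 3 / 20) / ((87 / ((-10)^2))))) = 18009 / 72185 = 0.25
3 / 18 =1 / 6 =0.17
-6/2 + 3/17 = -48/17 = -2.82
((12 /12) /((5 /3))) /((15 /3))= 3 /25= 0.12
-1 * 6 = -6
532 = 532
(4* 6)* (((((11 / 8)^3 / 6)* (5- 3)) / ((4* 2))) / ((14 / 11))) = 14641 / 7168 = 2.04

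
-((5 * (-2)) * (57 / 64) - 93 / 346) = 9.18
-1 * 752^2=-565504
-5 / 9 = -0.56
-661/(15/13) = -8593/15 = -572.87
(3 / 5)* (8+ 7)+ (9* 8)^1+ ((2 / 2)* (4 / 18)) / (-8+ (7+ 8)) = 5105 / 63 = 81.03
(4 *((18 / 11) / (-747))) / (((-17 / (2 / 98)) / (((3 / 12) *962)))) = 0.00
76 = 76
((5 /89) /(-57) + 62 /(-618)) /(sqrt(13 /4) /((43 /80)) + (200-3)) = -19282096808 /37483966926279 + 91049920 * sqrt(13) /37483966926279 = -0.00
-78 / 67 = -1.16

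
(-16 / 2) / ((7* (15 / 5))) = -8 / 21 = -0.38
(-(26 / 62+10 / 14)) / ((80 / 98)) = -861 / 620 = -1.39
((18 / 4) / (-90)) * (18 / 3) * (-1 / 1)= 3 / 10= 0.30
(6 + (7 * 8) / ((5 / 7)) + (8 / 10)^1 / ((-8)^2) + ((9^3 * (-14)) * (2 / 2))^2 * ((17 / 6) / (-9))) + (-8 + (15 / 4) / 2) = -32791799.71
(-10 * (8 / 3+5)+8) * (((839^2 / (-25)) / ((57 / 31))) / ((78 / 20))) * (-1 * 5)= -8990479012 / 6669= -1348100.02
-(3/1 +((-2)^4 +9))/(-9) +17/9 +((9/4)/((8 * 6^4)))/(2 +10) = 276481/55296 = 5.00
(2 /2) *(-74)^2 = 5476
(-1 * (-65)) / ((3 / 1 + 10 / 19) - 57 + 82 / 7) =-1.56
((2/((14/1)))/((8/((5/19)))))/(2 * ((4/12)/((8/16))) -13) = -3/7448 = -0.00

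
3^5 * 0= 0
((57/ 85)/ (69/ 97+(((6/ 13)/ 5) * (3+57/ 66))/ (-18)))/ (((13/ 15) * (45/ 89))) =10825782/ 4892005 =2.21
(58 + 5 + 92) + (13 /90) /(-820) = 11438987 /73800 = 155.00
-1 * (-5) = 5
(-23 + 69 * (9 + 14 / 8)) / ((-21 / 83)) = -238625 / 84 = -2840.77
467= 467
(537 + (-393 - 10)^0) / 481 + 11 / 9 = 10133 / 4329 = 2.34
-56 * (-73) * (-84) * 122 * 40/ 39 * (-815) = 455246220800/ 13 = 35018940061.54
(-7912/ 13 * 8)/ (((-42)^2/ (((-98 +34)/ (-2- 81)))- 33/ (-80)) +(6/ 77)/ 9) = -146213760/ 68711903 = -2.13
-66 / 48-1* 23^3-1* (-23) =-97163 / 8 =-12145.38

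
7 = 7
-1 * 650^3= -274625000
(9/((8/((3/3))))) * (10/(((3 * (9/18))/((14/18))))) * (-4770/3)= -9275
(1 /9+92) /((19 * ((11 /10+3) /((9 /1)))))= 8290 /779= 10.64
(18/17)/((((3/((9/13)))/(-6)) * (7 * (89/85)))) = -1620/8099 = -0.20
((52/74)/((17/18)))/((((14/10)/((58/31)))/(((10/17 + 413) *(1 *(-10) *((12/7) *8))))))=-916077427200/16242667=-56399.45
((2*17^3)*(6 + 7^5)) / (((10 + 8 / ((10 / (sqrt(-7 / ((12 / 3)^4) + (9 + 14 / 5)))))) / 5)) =16520453800000 / 184931 - 16520453800*sqrt(75345) / 184931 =64811995.92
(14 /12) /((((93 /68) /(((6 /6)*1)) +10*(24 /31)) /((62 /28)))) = 16337 /57609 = 0.28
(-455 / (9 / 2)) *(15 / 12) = -126.39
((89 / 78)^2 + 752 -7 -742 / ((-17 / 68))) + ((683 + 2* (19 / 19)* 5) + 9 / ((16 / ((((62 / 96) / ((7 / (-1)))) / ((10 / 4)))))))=4407.28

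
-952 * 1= -952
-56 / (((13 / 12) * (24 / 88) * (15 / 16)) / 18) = -236544 / 65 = -3639.14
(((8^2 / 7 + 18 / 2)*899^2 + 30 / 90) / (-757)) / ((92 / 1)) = -76981147 / 365631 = -210.54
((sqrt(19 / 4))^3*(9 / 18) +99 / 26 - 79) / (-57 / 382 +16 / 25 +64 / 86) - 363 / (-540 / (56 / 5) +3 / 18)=-354765902416 / 6652168497 +3901175*sqrt(19) / 4057128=-49.14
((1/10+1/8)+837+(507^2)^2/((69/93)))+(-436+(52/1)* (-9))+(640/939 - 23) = 76934141929622333/863880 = 89056514712.25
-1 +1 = 0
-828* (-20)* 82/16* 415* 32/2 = 563536800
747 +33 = 780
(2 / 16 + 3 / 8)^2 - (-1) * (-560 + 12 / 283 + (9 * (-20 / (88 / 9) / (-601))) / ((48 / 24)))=-1047135566 / 1870913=-559.69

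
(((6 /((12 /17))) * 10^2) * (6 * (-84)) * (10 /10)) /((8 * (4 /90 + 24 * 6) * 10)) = -34425 /926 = -37.18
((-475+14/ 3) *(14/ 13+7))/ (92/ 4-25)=49385/ 26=1899.42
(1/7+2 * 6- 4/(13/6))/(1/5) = 4685/91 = 51.48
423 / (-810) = -47 / 90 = -0.52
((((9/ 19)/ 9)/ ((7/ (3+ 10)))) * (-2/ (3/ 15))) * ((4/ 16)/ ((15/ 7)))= -0.11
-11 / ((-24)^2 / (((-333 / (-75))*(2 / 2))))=-407 / 4800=-0.08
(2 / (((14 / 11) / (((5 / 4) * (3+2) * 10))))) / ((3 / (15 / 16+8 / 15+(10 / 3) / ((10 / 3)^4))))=49.04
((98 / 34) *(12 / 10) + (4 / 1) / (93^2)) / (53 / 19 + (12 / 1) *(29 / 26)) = 628157062 / 2936984175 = 0.21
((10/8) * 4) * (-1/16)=-0.31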